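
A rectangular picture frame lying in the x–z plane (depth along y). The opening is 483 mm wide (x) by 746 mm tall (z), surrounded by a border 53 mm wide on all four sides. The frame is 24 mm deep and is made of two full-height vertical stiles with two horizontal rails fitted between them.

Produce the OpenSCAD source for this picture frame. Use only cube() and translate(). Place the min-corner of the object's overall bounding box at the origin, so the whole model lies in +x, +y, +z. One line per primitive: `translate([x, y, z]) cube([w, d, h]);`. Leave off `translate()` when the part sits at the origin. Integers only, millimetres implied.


cube([53, 24, 852]);
translate([536, 0, 0]) cube([53, 24, 852]);
translate([53, 0, 0]) cube([483, 24, 53]);
translate([53, 0, 799]) cube([483, 24, 53]);


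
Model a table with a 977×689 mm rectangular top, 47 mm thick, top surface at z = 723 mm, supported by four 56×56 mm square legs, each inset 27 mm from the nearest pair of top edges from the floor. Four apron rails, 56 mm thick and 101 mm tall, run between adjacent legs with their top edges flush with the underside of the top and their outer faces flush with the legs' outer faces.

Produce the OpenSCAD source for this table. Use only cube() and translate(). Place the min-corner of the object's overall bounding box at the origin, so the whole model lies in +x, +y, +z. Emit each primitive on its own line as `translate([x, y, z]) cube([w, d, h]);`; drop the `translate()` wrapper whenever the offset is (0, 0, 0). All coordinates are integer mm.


translate([0, 0, 676]) cube([977, 689, 47]);
translate([27, 27, 0]) cube([56, 56, 676]);
translate([894, 27, 0]) cube([56, 56, 676]);
translate([27, 606, 0]) cube([56, 56, 676]);
translate([894, 606, 0]) cube([56, 56, 676]);
translate([83, 27, 575]) cube([811, 56, 101]);
translate([83, 606, 575]) cube([811, 56, 101]);
translate([27, 83, 575]) cube([56, 523, 101]);
translate([894, 83, 575]) cube([56, 523, 101]);


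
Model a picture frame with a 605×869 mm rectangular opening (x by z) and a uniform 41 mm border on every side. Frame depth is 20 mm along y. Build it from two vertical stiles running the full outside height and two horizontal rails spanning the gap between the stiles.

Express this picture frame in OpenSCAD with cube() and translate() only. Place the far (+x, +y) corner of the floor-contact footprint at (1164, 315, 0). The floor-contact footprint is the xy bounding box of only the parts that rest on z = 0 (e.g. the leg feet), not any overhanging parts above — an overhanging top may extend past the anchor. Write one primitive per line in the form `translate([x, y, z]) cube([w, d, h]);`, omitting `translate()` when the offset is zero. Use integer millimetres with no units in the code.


translate([477, 295, 0]) cube([41, 20, 951]);
translate([1123, 295, 0]) cube([41, 20, 951]);
translate([518, 295, 0]) cube([605, 20, 41]);
translate([518, 295, 910]) cube([605, 20, 41]);


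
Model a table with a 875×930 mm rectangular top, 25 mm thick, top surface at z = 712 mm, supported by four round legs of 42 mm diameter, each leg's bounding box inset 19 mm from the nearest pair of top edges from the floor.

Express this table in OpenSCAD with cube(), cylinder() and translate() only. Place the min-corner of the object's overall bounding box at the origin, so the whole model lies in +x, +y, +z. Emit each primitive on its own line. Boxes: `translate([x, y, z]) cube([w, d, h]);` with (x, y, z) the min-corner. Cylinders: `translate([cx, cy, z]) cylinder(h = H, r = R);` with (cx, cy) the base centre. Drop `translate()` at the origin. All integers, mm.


translate([0, 0, 687]) cube([875, 930, 25]);
translate([40, 40, 0]) cylinder(h = 687, r = 21);
translate([835, 40, 0]) cylinder(h = 687, r = 21);
translate([40, 890, 0]) cylinder(h = 687, r = 21);
translate([835, 890, 0]) cylinder(h = 687, r = 21);


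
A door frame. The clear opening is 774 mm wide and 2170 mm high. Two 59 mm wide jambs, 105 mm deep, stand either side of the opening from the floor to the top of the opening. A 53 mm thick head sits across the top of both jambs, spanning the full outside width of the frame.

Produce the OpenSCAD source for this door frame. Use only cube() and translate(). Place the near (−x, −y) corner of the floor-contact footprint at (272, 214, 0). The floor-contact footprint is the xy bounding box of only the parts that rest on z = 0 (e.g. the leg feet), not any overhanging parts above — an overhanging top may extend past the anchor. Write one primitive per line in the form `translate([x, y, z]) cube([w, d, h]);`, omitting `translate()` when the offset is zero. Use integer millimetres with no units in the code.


translate([272, 214, 0]) cube([59, 105, 2170]);
translate([1105, 214, 0]) cube([59, 105, 2170]);
translate([272, 214, 2170]) cube([892, 105, 53]);


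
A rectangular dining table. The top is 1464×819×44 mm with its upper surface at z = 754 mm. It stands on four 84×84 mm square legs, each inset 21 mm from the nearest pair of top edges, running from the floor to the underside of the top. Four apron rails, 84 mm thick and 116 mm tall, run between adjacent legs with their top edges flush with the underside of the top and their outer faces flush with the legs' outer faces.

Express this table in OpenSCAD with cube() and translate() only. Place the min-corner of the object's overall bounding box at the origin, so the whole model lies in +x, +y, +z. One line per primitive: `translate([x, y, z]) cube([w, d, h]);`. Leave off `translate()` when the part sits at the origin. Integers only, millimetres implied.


translate([0, 0, 710]) cube([1464, 819, 44]);
translate([21, 21, 0]) cube([84, 84, 710]);
translate([1359, 21, 0]) cube([84, 84, 710]);
translate([21, 714, 0]) cube([84, 84, 710]);
translate([1359, 714, 0]) cube([84, 84, 710]);
translate([105, 21, 594]) cube([1254, 84, 116]);
translate([105, 714, 594]) cube([1254, 84, 116]);
translate([21, 105, 594]) cube([84, 609, 116]);
translate([1359, 105, 594]) cube([84, 609, 116]);


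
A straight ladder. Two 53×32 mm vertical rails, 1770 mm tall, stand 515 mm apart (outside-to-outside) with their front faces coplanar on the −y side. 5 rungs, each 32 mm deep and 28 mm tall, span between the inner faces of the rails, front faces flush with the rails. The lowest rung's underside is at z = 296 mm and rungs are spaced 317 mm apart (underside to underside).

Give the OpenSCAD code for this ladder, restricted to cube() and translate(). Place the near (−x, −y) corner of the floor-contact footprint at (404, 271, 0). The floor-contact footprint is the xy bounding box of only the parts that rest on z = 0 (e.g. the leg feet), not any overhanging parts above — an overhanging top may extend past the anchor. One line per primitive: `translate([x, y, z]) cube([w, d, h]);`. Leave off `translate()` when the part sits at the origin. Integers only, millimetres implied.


translate([404, 271, 0]) cube([53, 32, 1770]);
translate([866, 271, 0]) cube([53, 32, 1770]);
translate([457, 271, 296]) cube([409, 32, 28]);
translate([457, 271, 613]) cube([409, 32, 28]);
translate([457, 271, 930]) cube([409, 32, 28]);
translate([457, 271, 1247]) cube([409, 32, 28]);
translate([457, 271, 1564]) cube([409, 32, 28]);


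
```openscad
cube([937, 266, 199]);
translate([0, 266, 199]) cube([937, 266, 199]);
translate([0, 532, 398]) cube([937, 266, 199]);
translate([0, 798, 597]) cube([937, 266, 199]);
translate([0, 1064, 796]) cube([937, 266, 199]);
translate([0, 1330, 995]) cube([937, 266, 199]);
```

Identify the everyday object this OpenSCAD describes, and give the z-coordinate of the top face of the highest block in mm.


A staircase. The total rise is 1194 mm.

6 identical blocks, each offset up and back from the previous — a staircase. Each step is 199 mm tall and there are 6 of them, so the total rise is 6 × 199 = 1194 mm.


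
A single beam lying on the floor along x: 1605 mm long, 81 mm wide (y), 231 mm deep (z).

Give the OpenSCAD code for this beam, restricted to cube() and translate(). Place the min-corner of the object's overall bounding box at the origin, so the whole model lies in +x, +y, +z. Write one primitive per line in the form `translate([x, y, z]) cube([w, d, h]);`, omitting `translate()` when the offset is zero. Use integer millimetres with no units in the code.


cube([1605, 81, 231]);


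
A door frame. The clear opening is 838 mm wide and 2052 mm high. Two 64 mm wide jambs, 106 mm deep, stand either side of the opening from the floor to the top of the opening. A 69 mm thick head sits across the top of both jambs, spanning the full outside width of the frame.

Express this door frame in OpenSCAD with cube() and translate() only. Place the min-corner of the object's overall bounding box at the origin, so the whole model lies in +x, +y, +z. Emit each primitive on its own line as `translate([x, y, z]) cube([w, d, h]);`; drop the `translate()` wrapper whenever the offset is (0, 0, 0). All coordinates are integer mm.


cube([64, 106, 2052]);
translate([902, 0, 0]) cube([64, 106, 2052]);
translate([0, 0, 2052]) cube([966, 106, 69]);


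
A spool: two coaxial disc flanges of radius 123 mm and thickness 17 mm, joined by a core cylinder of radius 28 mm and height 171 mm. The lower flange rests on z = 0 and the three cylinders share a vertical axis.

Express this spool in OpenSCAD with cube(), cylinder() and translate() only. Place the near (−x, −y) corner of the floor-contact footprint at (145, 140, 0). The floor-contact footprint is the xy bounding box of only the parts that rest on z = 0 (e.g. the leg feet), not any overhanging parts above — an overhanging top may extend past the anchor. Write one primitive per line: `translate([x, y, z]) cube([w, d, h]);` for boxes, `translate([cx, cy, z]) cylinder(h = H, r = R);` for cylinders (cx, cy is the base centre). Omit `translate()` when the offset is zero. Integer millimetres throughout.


translate([268, 263, 0]) cylinder(h = 17, r = 123);
translate([268, 263, 17]) cylinder(h = 171, r = 28);
translate([268, 263, 188]) cylinder(h = 17, r = 123);


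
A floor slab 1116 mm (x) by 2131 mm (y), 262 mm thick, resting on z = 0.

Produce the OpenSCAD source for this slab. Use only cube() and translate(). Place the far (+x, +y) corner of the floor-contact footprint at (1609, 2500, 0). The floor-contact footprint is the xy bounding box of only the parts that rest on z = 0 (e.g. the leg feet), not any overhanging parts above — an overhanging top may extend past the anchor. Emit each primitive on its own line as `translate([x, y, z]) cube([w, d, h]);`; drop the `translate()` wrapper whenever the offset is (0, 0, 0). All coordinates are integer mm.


translate([493, 369, 0]) cube([1116, 2131, 262]);


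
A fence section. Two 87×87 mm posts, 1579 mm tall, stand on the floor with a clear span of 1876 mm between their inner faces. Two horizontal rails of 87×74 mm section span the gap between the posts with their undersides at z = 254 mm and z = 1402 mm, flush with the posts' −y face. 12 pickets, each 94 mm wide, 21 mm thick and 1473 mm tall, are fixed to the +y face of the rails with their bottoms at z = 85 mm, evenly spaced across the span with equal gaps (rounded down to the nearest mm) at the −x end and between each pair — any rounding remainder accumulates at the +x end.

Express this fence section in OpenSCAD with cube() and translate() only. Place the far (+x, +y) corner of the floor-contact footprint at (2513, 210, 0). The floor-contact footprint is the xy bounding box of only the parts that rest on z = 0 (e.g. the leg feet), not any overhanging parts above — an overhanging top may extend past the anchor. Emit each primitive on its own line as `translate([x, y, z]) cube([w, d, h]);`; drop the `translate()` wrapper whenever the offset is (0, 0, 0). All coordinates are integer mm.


translate([463, 123, 0]) cube([87, 87, 1579]);
translate([2426, 123, 0]) cube([87, 87, 1579]);
translate([550, 123, 254]) cube([1876, 87, 74]);
translate([550, 123, 1402]) cube([1876, 87, 74]);
translate([607, 210, 85]) cube([94, 21, 1473]);
translate([758, 210, 85]) cube([94, 21, 1473]);
translate([909, 210, 85]) cube([94, 21, 1473]);
translate([1060, 210, 85]) cube([94, 21, 1473]);
translate([1211, 210, 85]) cube([94, 21, 1473]);
translate([1362, 210, 85]) cube([94, 21, 1473]);
translate([1513, 210, 85]) cube([94, 21, 1473]);
translate([1664, 210, 85]) cube([94, 21, 1473]);
translate([1815, 210, 85]) cube([94, 21, 1473]);
translate([1966, 210, 85]) cube([94, 21, 1473]);
translate([2117, 210, 85]) cube([94, 21, 1473]);
translate([2268, 210, 85]) cube([94, 21, 1473]);


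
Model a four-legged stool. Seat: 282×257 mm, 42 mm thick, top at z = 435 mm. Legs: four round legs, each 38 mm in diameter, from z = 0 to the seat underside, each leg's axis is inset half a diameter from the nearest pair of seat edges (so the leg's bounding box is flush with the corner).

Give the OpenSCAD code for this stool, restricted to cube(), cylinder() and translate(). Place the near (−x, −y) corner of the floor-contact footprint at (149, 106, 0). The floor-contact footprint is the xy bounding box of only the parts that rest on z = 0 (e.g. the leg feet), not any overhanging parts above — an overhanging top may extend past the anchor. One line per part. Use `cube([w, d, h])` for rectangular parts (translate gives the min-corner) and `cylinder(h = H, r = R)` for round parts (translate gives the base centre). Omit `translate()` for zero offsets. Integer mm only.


// leg_h = 435 - 42 = 393
translate([149, 106, 393]) cube([282, 257, 42]);
translate([168, 125, 0]) cylinder(h = 393, r = 19);
translate([412, 125, 0]) cylinder(h = 393, r = 19);
translate([168, 344, 0]) cylinder(h = 393, r = 19);
translate([412, 344, 0]) cylinder(h = 393, r = 19);


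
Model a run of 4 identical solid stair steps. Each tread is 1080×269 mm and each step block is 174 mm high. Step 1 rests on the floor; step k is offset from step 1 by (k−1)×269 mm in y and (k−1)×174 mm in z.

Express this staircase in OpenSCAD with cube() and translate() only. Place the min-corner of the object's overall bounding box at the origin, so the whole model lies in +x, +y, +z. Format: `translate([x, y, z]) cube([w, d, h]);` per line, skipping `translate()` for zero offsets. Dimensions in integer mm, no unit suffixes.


cube([1080, 269, 174]);
translate([0, 269, 174]) cube([1080, 269, 174]);
translate([0, 538, 348]) cube([1080, 269, 174]);
translate([0, 807, 522]) cube([1080, 269, 174]);


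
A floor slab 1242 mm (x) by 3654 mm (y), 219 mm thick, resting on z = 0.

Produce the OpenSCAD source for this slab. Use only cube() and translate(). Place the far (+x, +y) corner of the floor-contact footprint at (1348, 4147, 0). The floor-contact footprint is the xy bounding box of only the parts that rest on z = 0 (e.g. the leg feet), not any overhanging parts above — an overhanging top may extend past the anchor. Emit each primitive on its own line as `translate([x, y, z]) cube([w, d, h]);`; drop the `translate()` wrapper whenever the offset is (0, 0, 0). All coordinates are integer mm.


translate([106, 493, 0]) cube([1242, 3654, 219]);


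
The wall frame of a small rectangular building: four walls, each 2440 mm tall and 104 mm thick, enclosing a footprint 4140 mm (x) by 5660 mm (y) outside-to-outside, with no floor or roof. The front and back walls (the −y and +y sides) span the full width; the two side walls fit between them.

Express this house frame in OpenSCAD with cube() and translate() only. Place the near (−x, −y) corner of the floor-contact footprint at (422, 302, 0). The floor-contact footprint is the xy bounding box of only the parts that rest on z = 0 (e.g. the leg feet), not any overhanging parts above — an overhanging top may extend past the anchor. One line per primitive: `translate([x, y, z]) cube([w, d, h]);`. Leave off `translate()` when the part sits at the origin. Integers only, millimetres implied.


translate([422, 302, 0]) cube([4140, 104, 2440]);
translate([422, 5858, 0]) cube([4140, 104, 2440]);
translate([422, 406, 0]) cube([104, 5452, 2440]);
translate([4458, 406, 0]) cube([104, 5452, 2440]);


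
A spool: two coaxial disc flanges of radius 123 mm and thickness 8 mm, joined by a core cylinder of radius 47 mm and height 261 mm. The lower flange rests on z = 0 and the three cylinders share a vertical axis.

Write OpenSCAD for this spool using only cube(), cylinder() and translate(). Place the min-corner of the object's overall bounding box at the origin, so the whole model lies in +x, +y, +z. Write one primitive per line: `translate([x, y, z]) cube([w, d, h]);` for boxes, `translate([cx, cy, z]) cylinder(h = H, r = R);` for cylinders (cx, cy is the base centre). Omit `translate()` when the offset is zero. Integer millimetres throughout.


translate([123, 123, 0]) cylinder(h = 8, r = 123);
translate([123, 123, 8]) cylinder(h = 261, r = 47);
translate([123, 123, 269]) cylinder(h = 8, r = 123);


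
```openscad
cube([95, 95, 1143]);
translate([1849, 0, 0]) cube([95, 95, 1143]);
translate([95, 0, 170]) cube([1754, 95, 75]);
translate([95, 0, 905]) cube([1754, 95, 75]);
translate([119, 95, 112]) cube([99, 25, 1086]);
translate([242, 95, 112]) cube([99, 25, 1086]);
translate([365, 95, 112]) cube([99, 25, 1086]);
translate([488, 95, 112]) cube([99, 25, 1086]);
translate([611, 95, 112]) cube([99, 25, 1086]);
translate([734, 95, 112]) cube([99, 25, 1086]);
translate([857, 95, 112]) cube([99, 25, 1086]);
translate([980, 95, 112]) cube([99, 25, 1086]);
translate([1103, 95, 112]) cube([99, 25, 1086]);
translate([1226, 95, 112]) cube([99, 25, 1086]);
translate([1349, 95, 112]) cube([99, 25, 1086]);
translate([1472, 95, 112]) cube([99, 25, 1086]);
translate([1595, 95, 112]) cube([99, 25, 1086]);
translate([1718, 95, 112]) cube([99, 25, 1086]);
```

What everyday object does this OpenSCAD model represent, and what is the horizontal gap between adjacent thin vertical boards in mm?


A fence section. The picket gap is 24 mm.

Two posts, two rails, 14 pickets — a fence section. Span 1754 mm holds 14 pickets of 99 mm with 15 equal gaps: ⌊(1754 − 14·99) / 15⌋ = 24 mm.


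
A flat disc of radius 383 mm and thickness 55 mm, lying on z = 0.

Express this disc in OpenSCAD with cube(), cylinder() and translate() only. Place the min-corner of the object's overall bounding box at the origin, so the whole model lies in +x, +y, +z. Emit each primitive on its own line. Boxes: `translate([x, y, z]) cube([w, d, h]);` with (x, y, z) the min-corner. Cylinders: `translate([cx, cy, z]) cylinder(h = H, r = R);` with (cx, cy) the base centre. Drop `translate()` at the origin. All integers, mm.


translate([383, 383, 0]) cylinder(h = 55, r = 383);


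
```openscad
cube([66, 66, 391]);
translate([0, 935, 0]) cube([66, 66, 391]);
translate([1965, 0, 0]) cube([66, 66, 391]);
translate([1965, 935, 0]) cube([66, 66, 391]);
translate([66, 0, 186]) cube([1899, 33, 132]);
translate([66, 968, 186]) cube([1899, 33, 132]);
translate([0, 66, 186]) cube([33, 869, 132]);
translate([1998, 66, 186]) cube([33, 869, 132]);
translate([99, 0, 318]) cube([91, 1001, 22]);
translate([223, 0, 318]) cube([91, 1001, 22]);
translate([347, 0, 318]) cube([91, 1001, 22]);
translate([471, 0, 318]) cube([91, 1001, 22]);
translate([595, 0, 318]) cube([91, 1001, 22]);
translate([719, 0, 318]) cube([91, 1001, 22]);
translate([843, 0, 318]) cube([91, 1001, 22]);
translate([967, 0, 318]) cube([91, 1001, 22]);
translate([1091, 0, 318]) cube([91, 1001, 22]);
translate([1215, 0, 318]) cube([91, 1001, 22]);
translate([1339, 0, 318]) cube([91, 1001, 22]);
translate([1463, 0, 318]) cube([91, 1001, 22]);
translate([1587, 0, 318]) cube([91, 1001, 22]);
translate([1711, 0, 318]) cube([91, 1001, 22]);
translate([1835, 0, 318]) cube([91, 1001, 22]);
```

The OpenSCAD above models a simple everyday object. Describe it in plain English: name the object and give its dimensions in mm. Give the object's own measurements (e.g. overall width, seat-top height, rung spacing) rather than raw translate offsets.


A bed frame 2031 mm long (x) by 1001 mm wide (y). Four 66×66 mm corner posts, 391 mm tall, at the corners of the footprint. Four rails of 33 mm thickness and 132 mm height run between adjacent posts with their undersides at z = 186 mm, their outer faces flush with the outside of the frame (the two x-running rails run between the posts' inner faces; the two y-running rails run between the posts' inner faces). 15 slats, each 91 mm wide (x) and 22 mm thick, lie across the top of the two x-running rails, running the full 1001 mm width of the frame in y; along x they sit between the end posts with a 33 mm gap after the −x posts and between neighbouring slats, leaving 39 mm before the +x posts.


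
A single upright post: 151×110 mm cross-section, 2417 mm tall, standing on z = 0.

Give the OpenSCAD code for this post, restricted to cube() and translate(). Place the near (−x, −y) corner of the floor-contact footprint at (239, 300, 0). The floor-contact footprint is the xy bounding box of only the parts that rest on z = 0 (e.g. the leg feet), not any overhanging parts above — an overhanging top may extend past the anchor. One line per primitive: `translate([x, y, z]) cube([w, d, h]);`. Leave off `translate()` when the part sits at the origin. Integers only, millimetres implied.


translate([239, 300, 0]) cube([151, 110, 2417]);


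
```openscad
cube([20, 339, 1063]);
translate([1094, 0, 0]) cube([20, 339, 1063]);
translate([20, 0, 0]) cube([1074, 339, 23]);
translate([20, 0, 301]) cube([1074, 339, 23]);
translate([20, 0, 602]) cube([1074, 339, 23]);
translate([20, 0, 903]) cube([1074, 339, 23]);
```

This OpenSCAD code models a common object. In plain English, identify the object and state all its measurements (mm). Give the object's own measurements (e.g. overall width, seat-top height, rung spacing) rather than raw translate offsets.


An open bookshelf. Two side panels, each 20 mm thick, 339 mm deep and 1063 mm tall, stand 1114 mm apart (outside-to-outside). Between them sit 4 shelves, each 23 mm thick and 339 mm deep, spanning the full gap between the sides. The bottom shelf rests on the floor (its underside at z = 0) and the clear gap between one shelf's top and the next shelf's underside is 278 mm.


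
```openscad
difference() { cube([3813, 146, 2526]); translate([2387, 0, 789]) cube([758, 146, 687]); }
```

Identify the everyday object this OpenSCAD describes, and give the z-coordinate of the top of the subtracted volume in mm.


A wall with a window opening. The window head height is 1476 mm.

A wall with a rectangular opening subtracted — a window. Sill at z = 789, opening 687 mm tall, so the head is at 789 + 687 = 1476 mm.


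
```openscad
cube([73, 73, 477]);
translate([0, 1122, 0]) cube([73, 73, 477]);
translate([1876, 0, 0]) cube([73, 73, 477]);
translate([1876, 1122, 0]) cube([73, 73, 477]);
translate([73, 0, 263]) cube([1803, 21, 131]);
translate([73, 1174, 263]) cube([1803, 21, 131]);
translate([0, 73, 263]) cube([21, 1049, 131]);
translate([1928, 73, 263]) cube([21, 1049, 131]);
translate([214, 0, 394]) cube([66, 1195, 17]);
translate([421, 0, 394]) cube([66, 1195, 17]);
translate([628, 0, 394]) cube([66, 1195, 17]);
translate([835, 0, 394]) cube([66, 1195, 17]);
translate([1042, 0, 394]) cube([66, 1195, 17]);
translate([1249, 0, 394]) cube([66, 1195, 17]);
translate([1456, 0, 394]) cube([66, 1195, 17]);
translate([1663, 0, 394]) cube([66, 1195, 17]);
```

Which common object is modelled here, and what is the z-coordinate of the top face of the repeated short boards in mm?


A bed frame. The slat-top height is 411 mm.

Four posts, four rails, and a row of slats — a bed frame. Slats sit on the rails at z = 263 + 131 = 394; with slat thickness 17, the top is 411 mm.


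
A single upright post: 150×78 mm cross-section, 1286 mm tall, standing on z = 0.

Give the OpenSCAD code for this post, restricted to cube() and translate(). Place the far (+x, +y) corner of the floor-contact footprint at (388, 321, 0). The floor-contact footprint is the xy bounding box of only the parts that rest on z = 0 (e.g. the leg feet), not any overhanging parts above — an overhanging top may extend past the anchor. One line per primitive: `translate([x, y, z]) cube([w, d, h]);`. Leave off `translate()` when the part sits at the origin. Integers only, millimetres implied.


translate([238, 243, 0]) cube([150, 78, 1286]);


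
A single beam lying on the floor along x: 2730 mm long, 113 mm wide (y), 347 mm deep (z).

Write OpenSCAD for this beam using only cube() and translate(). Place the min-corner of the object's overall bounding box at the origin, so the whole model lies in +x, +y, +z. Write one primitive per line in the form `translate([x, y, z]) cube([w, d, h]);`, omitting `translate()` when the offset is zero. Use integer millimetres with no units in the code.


cube([2730, 113, 347]);


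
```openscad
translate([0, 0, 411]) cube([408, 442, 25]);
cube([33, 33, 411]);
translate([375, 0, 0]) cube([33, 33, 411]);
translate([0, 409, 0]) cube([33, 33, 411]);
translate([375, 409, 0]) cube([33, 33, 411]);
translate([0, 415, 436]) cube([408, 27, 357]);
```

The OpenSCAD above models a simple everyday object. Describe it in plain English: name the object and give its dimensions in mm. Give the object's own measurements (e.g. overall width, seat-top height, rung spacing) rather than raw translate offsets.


A chair. The seat is a 408×442×25 mm slab with its top at z = 436 mm, on four 33×33 mm corner legs (flush with the seat edges, standing on z = 0). A flat backrest 27 mm thick, 357 mm tall, spans the full seat width and rises from the seat top along its +y edge, rear face flush with the rear of the seat.


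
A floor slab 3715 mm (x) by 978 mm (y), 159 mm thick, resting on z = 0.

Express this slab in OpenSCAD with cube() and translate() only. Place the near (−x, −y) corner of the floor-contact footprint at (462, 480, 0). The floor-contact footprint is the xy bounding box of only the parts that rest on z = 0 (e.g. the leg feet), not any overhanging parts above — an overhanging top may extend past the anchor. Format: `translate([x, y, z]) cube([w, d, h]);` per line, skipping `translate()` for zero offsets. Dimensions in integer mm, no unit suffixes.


translate([462, 480, 0]) cube([3715, 978, 159]);


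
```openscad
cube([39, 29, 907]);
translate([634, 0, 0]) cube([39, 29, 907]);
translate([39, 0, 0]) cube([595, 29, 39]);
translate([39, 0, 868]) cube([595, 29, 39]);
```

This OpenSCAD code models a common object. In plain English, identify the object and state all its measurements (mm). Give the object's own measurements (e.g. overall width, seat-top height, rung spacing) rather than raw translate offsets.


A rectangular picture frame lying in the x–z plane (depth along y). The opening is 595 mm wide (x) by 829 mm tall (z), surrounded by a border 39 mm wide on all four sides. The frame is 29 mm deep and is made of two full-height vertical stiles with two horizontal rails fitted between them.


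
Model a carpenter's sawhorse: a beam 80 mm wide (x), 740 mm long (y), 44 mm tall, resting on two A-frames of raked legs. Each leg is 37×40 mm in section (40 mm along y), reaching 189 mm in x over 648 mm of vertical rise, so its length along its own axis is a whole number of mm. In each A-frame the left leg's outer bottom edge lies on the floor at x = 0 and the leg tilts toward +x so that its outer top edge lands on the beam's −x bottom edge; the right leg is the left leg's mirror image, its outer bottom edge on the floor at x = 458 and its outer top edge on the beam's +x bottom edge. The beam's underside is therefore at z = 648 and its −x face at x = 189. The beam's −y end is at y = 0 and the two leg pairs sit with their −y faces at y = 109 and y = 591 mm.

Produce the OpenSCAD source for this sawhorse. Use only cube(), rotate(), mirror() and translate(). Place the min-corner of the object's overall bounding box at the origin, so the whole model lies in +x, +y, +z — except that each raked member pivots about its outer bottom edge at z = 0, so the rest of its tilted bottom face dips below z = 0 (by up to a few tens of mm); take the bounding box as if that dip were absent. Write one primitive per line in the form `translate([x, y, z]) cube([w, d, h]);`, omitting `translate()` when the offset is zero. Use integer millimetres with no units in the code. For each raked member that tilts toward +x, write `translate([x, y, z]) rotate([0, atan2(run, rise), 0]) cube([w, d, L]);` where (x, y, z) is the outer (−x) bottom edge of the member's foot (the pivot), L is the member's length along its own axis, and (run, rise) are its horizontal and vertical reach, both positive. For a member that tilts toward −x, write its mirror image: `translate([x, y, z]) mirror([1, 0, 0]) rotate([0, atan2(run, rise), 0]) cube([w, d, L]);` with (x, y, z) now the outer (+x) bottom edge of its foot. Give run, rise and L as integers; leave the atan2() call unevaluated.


translate([189, 0, 648]) cube([80, 740, 44]);
translate([0, 109, 0]) rotate([0, atan2(189, 648), 0]) cube([37, 40, 675]);
translate([458, 109, 0]) mirror([1, 0, 0]) rotate([0, atan2(189, 648), 0]) cube([37, 40, 675]);
translate([0, 591, 0]) rotate([0, atan2(189, 648), 0]) cube([37, 40, 675]);
translate([458, 591, 0]) mirror([1, 0, 0]) rotate([0, atan2(189, 648), 0]) cube([37, 40, 675]);


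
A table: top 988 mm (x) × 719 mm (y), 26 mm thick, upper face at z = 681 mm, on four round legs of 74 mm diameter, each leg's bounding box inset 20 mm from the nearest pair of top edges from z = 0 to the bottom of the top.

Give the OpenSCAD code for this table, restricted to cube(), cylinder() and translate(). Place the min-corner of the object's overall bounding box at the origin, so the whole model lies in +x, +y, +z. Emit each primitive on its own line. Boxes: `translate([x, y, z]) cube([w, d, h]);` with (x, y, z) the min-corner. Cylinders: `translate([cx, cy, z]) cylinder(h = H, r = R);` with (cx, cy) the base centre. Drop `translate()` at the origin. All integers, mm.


translate([0, 0, 655]) cube([988, 719, 26]);
translate([57, 57, 0]) cylinder(h = 655, r = 37);
translate([931, 57, 0]) cylinder(h = 655, r = 37);
translate([57, 662, 0]) cylinder(h = 655, r = 37);
translate([931, 662, 0]) cylinder(h = 655, r = 37);


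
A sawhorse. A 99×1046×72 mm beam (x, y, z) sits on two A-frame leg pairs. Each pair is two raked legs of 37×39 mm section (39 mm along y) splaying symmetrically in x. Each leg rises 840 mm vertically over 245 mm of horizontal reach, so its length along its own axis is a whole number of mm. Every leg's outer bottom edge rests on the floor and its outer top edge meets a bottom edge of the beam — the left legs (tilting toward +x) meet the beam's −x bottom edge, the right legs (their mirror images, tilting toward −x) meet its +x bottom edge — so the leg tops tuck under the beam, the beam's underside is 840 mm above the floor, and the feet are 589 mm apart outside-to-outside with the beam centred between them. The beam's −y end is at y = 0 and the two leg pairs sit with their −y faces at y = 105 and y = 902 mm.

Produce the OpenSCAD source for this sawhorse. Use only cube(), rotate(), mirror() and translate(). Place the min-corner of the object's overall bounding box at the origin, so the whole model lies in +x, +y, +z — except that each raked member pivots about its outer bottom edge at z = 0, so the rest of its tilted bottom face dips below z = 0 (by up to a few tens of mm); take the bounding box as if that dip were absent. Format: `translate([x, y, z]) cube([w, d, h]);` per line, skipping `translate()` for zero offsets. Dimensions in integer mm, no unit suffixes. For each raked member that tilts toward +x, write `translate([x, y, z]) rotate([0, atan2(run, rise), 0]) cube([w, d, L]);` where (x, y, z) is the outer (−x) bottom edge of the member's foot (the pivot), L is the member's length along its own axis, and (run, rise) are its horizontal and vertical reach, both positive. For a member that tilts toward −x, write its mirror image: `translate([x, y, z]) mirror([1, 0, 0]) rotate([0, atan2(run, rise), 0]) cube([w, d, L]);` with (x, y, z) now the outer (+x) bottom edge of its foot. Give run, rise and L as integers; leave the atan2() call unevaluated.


translate([245, 0, 840]) cube([99, 1046, 72]);
translate([0, 105, 0]) rotate([0, atan2(245, 840), 0]) cube([37, 39, 875]);
translate([589, 105, 0]) mirror([1, 0, 0]) rotate([0, atan2(245, 840), 0]) cube([37, 39, 875]);
translate([0, 902, 0]) rotate([0, atan2(245, 840), 0]) cube([37, 39, 875]);
translate([589, 902, 0]) mirror([1, 0, 0]) rotate([0, atan2(245, 840), 0]) cube([37, 39, 875]);


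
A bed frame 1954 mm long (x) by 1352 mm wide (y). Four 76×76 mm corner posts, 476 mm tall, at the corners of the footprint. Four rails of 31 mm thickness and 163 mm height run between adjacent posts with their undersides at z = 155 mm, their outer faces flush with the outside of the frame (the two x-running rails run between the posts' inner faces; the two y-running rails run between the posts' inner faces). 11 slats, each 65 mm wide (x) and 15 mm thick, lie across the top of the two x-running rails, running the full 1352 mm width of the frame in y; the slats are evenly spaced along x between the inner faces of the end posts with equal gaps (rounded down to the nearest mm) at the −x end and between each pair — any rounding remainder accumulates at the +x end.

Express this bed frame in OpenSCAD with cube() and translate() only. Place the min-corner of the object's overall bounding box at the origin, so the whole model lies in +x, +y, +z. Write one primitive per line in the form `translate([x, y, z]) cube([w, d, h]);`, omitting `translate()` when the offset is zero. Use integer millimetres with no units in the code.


cube([76, 76, 476]);
translate([0, 1276, 0]) cube([76, 76, 476]);
translate([1878, 0, 0]) cube([76, 76, 476]);
translate([1878, 1276, 0]) cube([76, 76, 476]);
translate([76, 0, 155]) cube([1802, 31, 163]);
translate([76, 1321, 155]) cube([1802, 31, 163]);
translate([0, 76, 155]) cube([31, 1200, 163]);
translate([1923, 76, 155]) cube([31, 1200, 163]);
translate([166, 0, 318]) cube([65, 1352, 15]);
translate([321, 0, 318]) cube([65, 1352, 15]);
translate([476, 0, 318]) cube([65, 1352, 15]);
translate([631, 0, 318]) cube([65, 1352, 15]);
translate([786, 0, 318]) cube([65, 1352, 15]);
translate([941, 0, 318]) cube([65, 1352, 15]);
translate([1096, 0, 318]) cube([65, 1352, 15]);
translate([1251, 0, 318]) cube([65, 1352, 15]);
translate([1406, 0, 318]) cube([65, 1352, 15]);
translate([1561, 0, 318]) cube([65, 1352, 15]);
translate([1716, 0, 318]) cube([65, 1352, 15]);


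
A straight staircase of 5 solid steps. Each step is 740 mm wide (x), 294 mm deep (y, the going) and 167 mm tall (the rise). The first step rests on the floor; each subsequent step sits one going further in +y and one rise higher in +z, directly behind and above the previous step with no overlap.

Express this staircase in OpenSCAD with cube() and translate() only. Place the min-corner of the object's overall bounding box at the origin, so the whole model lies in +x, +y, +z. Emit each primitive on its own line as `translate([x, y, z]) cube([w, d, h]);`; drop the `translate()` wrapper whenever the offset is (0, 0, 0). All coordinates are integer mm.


cube([740, 294, 167]);
translate([0, 294, 167]) cube([740, 294, 167]);
translate([0, 588, 334]) cube([740, 294, 167]);
translate([0, 882, 501]) cube([740, 294, 167]);
translate([0, 1176, 668]) cube([740, 294, 167]);


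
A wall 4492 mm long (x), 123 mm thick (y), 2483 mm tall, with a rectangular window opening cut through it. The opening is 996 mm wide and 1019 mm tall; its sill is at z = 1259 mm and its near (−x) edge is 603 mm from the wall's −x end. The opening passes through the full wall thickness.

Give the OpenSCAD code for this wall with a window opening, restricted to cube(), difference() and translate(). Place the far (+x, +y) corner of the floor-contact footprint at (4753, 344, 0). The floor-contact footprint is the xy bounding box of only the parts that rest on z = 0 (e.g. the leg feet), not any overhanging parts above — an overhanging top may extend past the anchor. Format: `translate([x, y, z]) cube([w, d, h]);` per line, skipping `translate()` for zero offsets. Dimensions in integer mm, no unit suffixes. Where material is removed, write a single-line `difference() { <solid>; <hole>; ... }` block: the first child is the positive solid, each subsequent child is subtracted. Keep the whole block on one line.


difference() { translate([261, 221, 0]) cube([4492, 123, 2483]); translate([864, 221, 1259]) cube([996, 123, 1019]); }


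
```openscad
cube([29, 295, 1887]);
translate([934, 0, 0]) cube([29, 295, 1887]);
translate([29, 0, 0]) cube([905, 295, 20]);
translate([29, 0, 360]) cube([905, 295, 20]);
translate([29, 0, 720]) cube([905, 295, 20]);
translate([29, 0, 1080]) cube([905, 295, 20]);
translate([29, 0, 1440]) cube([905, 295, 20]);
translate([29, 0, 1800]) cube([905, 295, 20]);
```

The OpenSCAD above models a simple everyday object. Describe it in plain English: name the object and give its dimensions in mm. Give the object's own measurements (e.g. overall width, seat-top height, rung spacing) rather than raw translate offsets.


An open bookshelf. Two side panels, each 29 mm thick, 295 mm deep and 1887 mm tall, stand 963 mm apart (outside-to-outside). Between them sit 6 shelves, each 20 mm thick and 295 mm deep, spanning the full gap between the sides. The bottom shelf rests on the floor (its underside at z = 0) and the clear gap between one shelf's top and the next shelf's underside is 340 mm.


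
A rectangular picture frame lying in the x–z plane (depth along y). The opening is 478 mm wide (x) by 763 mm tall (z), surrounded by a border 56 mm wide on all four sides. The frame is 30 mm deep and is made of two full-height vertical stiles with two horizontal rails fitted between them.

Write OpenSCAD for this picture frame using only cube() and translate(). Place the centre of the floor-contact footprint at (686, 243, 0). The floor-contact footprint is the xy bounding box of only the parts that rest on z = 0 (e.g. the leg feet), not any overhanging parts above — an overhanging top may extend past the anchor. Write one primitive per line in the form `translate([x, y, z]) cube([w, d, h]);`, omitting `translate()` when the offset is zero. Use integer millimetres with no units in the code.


translate([391, 228, 0]) cube([56, 30, 875]);
translate([925, 228, 0]) cube([56, 30, 875]);
translate([447, 228, 0]) cube([478, 30, 56]);
translate([447, 228, 819]) cube([478, 30, 56]);


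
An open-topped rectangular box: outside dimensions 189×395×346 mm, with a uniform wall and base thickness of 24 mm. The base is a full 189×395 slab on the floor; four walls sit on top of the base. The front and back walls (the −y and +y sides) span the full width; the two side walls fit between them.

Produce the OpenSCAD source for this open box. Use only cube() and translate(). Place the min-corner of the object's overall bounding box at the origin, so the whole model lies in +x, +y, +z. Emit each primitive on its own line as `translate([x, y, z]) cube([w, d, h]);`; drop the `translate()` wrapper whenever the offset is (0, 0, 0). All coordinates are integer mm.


cube([189, 395, 24]);
translate([0, 0, 24]) cube([189, 24, 322]);
translate([0, 371, 24]) cube([189, 24, 322]);
translate([0, 24, 24]) cube([24, 347, 322]);
translate([165, 24, 24]) cube([24, 347, 322]);


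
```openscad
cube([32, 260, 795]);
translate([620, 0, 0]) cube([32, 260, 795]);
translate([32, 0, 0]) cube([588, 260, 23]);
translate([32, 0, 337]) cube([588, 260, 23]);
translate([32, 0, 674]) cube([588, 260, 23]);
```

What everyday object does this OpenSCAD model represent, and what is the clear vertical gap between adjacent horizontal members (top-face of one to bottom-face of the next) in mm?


A bookshelf. The clear shelf gap is 314 mm.

Two tall side panels with 3 horizontal boards between them — a bookshelf. The first two shelf undersides are at z = 0 and z = 337; with shelf thickness 23, the clear gap is 337 − 0 − 23 = 314 mm.
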